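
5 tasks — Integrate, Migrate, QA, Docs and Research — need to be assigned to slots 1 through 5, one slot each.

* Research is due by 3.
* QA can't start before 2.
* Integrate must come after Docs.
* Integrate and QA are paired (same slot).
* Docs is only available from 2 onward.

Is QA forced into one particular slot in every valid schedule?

QA can be 3 (e.g. QA=3, Research=1, Migrate=1, Docs=2, Integrate=3) or 4 (e.g. Integrate=4, Research=1, Docs=2, Migrate=1, QA=4).

No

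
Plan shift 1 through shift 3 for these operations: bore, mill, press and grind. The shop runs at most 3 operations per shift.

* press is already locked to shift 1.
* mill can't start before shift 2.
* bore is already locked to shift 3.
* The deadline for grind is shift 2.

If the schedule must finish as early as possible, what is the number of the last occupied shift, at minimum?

3

With at most 3 per shift and 4 operations, at least 2 shifts are needed.
bore can't be placed before shift 3, so the schedule must run through at least shift 3.
3 works (last occupied shift: shift 3): for example mill=shift 2; bore=shift 3; press=shift 1; grind=shift 1.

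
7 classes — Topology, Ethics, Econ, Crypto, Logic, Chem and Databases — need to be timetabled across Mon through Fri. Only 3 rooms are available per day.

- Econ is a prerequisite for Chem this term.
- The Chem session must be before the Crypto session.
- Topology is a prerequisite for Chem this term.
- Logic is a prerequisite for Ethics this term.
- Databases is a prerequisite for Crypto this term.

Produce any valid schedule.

Chem -> Tue; Logic -> Mon; Topology -> Mon; Databases -> Tue; Econ -> Mon; Ethics -> Tue; Crypto -> Wed

Checking: Databases(Tue) before Crypto(Wed); Econ(Mon) before Chem(Tue); Topology(Mon) before Chem(Tue); Chem(Tue) before Crypto(Wed); Logic(Mon) before Ethics(Tue); max 3 per day (cap 3).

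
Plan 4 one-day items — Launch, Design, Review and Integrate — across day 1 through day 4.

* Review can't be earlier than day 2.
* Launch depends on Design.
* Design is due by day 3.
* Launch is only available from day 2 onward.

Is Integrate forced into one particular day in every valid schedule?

No

Integrate can be day 1 (e.g. Review -> day 2, Launch -> day 2, Integrate -> day 1, Design -> day 1) or day 2 (e.g. Design=day 1; Integrate=day 2; Launch=day 2; Review=day 2).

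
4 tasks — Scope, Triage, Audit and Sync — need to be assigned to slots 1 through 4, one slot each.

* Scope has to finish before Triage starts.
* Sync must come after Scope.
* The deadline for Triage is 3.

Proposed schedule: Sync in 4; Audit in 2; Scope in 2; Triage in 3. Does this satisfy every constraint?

Valid

Sync must come after Scope — holds.
The deadline for Triage is 3 — holds.
Scope has to finish before Triage starts — holds.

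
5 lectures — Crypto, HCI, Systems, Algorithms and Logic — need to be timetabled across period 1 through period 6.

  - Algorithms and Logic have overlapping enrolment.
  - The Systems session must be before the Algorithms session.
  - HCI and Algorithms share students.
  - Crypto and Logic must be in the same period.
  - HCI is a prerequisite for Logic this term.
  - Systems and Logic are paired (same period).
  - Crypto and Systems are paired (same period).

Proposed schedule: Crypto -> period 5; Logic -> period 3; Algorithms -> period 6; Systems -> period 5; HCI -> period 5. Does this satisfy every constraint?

Invalid. HCI is a prerequisite for Logic this term.

HCI and Algorithms share students — holds.
Algorithms and Logic have overlapping enrolment — holds.
Systems and Logic are paired (same period) — violated.
Crypto and Logic must be in the same period — violated.
The Systems session must be before the Algorithms session — holds.
HCI is a prerequisite for Logic this term — violated.
Crypto and Systems are paired (same period) — holds.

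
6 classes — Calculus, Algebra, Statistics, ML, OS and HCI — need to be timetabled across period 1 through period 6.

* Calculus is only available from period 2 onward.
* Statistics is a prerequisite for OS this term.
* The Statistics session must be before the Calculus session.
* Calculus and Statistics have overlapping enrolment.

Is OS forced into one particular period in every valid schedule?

OS can be period 2 (e.g. Statistics in period 1, Calculus in period 2, OS in period 2, Algebra in period 1, ML in period 1, HCI in period 1) or period 3 (e.g. OS in period 3; Algebra in period 1; HCI in period 1; ML in period 1; Statistics in period 1; Calculus in period 2).

No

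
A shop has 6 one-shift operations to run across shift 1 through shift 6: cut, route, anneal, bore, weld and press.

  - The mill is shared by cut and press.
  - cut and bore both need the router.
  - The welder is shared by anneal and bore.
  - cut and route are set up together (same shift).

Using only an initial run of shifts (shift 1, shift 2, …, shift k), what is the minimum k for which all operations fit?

Could 1 shift be enough, i.e. nothing placed later than shift 1? No: press can't share with cut (shift 1) → nothing is left.
So 1 shift is not enough.
2 works (last occupied shift: shift 2): for example bore in shift 2, press in shift 2, route in shift 1, cut in shift 1, weld in shift 1, anneal in shift 1.

2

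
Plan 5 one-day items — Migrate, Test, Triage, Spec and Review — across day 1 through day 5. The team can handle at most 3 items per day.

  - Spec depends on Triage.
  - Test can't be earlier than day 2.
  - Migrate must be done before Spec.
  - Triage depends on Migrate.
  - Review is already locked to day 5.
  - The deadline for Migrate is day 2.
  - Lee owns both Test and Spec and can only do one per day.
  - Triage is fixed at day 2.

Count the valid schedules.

Splitting on Test: it can be day 2 (3), day 3 (2), day 4 (2), day 5 (2). Listing each branch's schedules as (Migrate, Triage, Spec, Review) by day number:
Test=day 2: (1,2,3,5) (1,2,4,5) (1,2,5,5) — 3.
Test=day 3: (1,2,4,5) (1,2,5,5) — 2.
Test=day 4: (1,2,3,5) (1,2,5,5) — 2.
Test=day 5: (1,2,3,5) (1,2,4,5) — 2.
Summing: 3 + 2 + 2 + 2 = 9.

9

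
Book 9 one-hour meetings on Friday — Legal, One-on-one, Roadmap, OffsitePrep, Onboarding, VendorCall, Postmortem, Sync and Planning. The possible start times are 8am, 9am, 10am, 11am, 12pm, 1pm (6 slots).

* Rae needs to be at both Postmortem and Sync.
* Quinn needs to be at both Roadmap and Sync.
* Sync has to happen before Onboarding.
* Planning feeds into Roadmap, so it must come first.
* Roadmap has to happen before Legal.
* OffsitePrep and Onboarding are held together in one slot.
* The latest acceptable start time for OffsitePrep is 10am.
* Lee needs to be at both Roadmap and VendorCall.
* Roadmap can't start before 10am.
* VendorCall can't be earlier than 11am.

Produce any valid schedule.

Legal=11am, Onboarding=9am, VendorCall=11am, One-on-one=8am, Postmortem=9am, OffsitePrep=9am, Sync=8am, Planning=8am, Roadmap=10am

Checking: Roadmap(10am) before Legal(11am); Sync(8am) before Onboarding(9am); Planning(8am) before Roadmap(10am); Postmortem(9am) != Sync(8am); Roadmap(10am) != VendorCall(11am); Roadmap(10am) != Sync(8am); OffsitePrep = Onboarding = 9am; VendorCall=11am in [11am,1pm]; OffsitePrep=9am in [8am,10am]; Roadmap=10am in [10am,1pm].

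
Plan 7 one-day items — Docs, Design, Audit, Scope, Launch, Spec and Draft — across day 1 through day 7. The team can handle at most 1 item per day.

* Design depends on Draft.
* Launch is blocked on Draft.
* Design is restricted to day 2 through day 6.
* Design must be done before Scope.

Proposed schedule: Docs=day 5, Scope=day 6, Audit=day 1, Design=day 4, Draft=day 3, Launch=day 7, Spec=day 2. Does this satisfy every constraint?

Design must be done before Scope — holds.
Design depends on Draft — holds.
Launch is blocked on Draft — holds.
Design is restricted to day 2 through day 6 — holds.
The team can handle at most 1 item per day — holds.

Valid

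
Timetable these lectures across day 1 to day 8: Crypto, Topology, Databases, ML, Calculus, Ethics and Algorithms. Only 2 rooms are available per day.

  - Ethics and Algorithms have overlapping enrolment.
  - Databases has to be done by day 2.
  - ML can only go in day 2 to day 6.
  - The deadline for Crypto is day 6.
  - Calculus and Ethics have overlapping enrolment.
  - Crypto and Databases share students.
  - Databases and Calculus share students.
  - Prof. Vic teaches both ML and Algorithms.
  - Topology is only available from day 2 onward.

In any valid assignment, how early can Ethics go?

Ethics at day 1 is achievable: ML=day 2, Ethics=day 1, Databases=day 1, Topology=day 3, Crypto=day 2, Calculus=day 3, Algorithms=day 4.

day 1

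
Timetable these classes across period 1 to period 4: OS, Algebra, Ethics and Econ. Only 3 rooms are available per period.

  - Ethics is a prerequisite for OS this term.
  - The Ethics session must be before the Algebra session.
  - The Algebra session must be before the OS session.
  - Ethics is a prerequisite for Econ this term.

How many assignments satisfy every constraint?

11

Splitting on OS: it can be period 3 (3), period 4 (8). Listing each branch's schedules as (Algebra, Ethics, Econ) by period number:
OS=period 3: (2,1,2) (2,1,3) (2,1,4) — 3.
OS=period 4: (2,1,2) (2,1,3) (2,1,4) (3,1,2) (3,1,3) (3,1,4) (3,2,3) (3,2,4) — 8.
Summing: 3 + 8 = 11.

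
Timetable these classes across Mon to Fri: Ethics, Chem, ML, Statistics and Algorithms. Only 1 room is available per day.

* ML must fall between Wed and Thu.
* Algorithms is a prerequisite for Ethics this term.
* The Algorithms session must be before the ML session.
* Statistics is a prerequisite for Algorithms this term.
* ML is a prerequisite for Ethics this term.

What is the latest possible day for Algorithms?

Precedence pushes Algorithms to at least Tue; downstream work caps Algorithms at Wed.
Algorithms at Wed is achievable: Algorithms -> Wed, Ethics -> Fri, Statistics -> Mon, Chem -> Tue, ML -> Thu.

Wed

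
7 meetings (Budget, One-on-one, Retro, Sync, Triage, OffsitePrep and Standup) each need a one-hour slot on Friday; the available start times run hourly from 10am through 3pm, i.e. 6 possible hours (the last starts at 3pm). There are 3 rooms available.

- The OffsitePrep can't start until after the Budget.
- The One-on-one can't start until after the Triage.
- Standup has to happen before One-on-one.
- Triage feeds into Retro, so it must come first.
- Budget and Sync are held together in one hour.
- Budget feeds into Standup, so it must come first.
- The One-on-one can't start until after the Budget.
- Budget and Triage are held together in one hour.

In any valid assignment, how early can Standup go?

Precedence pushes Standup to at least 11am; downstream work caps Standup at 2pm.
Standup at 11am is achievable: Triage=10am, Retro=11am, Budget=10am, Sync=10am, Standup=11am, OffsitePrep=11am, One-on-one=12pm.

11am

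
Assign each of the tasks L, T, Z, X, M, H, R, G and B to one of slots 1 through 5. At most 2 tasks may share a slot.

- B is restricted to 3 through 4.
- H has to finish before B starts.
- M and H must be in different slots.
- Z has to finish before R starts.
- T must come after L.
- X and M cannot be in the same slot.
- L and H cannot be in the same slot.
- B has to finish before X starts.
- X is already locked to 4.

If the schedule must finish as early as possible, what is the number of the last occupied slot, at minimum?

5

The precedence chain requires at least 3 distinct slots.
With at most 2 per slot and 9 tasks, at least 5 slots are needed.
X can't be placed before 4, so the schedule must run through at least slot 4.
5 works (last occupied slot: 5): for example M in 5, X in 4, Z in 1, L in 1, H in 2, R in 3, G in 4, T in 2, B in 3.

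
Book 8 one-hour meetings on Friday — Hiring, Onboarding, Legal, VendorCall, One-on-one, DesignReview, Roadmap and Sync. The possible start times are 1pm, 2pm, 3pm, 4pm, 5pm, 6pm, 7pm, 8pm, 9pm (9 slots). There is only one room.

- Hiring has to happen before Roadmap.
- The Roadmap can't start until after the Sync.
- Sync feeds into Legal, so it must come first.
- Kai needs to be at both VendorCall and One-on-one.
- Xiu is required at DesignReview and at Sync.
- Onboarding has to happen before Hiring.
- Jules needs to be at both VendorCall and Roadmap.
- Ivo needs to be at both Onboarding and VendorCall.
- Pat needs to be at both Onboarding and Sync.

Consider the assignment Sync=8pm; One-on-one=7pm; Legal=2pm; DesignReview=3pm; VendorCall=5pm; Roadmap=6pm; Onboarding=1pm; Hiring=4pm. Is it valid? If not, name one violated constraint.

Xiu is required at DesignReview and at Sync — holds.
Jules needs to be at both VendorCall and Roadmap — holds.
The Roadmap can't start until after the Sync — violated.
There is only one room — holds.
Ivo needs to be at both Onboarding and VendorCall — holds.
Sync feeds into Legal, so it must come first — violated.
Onboarding has to happen before Hiring — holds.
Kai needs to be at both VendorCall and One-on-one — holds.
Hiring has to happen before Roadmap — holds.
Pat needs to be at both Onboarding and Sync — holds.

Invalid. Sync feeds into Legal, so it must come first.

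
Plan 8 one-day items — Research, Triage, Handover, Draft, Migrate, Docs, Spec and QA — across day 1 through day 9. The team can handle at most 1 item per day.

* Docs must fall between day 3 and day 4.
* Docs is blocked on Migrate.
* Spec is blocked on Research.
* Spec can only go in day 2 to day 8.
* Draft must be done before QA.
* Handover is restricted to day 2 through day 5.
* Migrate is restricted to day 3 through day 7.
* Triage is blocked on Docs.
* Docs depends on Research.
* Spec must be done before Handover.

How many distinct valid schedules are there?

12

Splitting on Triage: it can be day 6 (3), day 7 (3), day 8 (3), day 9 (3). Listing each branch's schedules as (Research, Handover, Draft, Migrate, Docs, Spec, QA) by day number:
Triage=day 6: (1,5,7,3,4,2,8) (1,5,7,3,4,2,9) (1,5,8,3,4,2,9) — 3.
Triage=day 7: (1,5,6,3,4,2,8) (1,5,6,3,4,2,9) (1,5,8,3,4,2,9) — 3.
Triage=day 8: (1,5,6,3,4,2,7) (1,5,6,3,4,2,9) (1,5,7,3,4,2,9) — 3.
Triage=day 9: (1,5,6,3,4,2,7) (1,5,6,3,4,2,8) (1,5,7,3,4,2,8) — 3.
Summing: 3 + 3 + 3 + 3 = 12.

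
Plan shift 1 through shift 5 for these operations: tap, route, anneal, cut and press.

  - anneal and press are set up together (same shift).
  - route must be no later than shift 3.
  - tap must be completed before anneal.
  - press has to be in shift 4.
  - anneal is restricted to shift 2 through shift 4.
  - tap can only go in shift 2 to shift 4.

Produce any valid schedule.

route -> shift 1, anneal -> shift 4, tap -> shift 2, press -> shift 4, cut -> shift 1

Checking: tap(shift 2) before anneal(shift 4); anneal = press = shift 4; tap=shift 2 in [shift 2,shift 4]; press=shift 4 in [shift 4,shift 4]; anneal=shift 4 in [shift 2,shift 4]; route=shift 1 in [shift 1,shift 3].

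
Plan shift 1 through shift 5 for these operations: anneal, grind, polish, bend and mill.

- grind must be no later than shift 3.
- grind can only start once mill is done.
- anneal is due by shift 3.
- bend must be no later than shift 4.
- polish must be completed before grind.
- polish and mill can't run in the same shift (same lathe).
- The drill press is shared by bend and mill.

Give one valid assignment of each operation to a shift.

bend -> shift 1, grind -> shift 3, polish -> shift 1, anneal -> shift 1, mill -> shift 2

Checking: mill(shift 2) before grind(shift 3); polish(shift 1) before grind(shift 3); polish(shift 1) != mill(shift 2); bend(shift 1) != mill(shift 2); anneal=shift 1 in [shift 1,shift 3]; grind=shift 3 in [shift 1,shift 3]; bend=shift 1 in [shift 1,shift 4].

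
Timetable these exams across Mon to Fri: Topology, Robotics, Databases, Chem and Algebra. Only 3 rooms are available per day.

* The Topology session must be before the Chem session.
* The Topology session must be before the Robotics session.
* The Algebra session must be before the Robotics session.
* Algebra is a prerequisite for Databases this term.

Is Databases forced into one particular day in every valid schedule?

Databases can be Tue (e.g. Databases -> Tue; Topology -> Mon; Robotics -> Tue; Algebra -> Mon; Chem -> Tue) or Wed (e.g. Databases in Wed; Algebra in Mon; Chem in Tue; Topology in Mon; Robotics in Tue).

No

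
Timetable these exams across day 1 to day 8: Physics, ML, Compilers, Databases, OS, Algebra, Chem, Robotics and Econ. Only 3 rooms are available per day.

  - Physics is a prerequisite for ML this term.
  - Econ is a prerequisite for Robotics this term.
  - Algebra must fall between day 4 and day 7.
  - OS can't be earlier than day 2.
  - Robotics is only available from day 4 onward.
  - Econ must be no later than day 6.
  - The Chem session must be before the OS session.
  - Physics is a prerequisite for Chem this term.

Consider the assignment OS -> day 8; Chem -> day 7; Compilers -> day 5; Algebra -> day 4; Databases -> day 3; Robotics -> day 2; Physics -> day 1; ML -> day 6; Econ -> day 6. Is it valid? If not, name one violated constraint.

The Chem session must be before the OS session — holds.
Algebra must fall between day 4 and day 7 — holds.
OS can't be earlier than day 2 — holds.
Econ is a prerequisite for Robotics this term — violated.
Robotics is only available from day 4 onward — violated.
Econ must be no later than day 6 — holds.
Physics is a prerequisite for ML this term — holds.
Only 3 rooms are available per day — holds.
Physics is a prerequisite for Chem this term — holds.

Invalid. Robotics is only available from day 4 onward.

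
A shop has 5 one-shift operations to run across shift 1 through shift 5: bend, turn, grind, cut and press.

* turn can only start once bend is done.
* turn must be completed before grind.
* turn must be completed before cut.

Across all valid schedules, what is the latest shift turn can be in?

shift 4

Precedence pushes turn to at least shift 2; downstream work caps turn at shift 4.
turn at shift 4 is achievable: bend -> shift 1; press -> shift 1; grind -> shift 5; cut -> shift 5; turn -> shift 4.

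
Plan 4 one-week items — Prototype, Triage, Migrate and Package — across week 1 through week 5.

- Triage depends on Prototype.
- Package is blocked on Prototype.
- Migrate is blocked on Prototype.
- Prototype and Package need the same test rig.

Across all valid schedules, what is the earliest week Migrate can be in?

Precedence pushes Migrate to at least week 2.
Migrate at week 2 is achievable: Triage -> week 2; Package -> week 2; Prototype -> week 1; Migrate -> week 2.

week 2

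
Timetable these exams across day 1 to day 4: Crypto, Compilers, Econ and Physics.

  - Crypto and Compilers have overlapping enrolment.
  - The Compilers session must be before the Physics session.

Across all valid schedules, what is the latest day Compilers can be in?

Downstream work caps Compilers at day 3.
Compilers at day 3 is achievable: Crypto -> day 1; Physics -> day 4; Econ -> day 1; Compilers -> day 3.

day 3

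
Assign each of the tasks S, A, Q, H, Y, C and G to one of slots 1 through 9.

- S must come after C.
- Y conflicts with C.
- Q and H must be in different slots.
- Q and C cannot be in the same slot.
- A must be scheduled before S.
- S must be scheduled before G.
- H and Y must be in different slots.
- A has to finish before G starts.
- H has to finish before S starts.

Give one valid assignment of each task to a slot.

G in 3, H in 1, Q in 2, C in 1, A in 1, Y in 2, S in 2

Checking: A(1) before G(3); H(1) before S(2); A(1) before S(2); C(1) before S(2); S(2) before G(3); Q(2) != H(1); Y(2) != C(1); H(1) != Y(2); Q(2) != C(1).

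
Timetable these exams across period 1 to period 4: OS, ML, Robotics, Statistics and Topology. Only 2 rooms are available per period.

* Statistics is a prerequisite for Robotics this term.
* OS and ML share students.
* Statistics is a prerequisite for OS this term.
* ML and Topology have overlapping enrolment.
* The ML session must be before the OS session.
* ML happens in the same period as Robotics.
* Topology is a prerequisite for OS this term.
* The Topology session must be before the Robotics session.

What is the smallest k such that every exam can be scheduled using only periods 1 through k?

The precedence chain requires at least 3 distinct periods.
With at most 2 per period and 5 exams, at least 3 periods are needed.
3 works (last occupied period: period 3): for example Topology -> period 1, ML -> period 2, Statistics -> period 1, Robotics -> period 2, OS -> period 3.

3 periods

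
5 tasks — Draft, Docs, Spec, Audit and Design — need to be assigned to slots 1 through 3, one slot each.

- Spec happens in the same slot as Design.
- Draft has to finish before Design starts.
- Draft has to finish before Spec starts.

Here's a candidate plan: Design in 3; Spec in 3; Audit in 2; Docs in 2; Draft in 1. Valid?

Valid

Spec happens in the same slot as Design — holds.
Draft has to finish before Spec starts — holds.
Draft has to finish before Design starts — holds.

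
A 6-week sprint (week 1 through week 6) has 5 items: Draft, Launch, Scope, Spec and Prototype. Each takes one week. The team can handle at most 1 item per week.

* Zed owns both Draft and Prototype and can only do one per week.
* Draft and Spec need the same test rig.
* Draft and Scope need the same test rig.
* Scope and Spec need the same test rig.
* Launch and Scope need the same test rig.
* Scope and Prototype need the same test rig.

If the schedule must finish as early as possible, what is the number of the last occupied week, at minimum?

week 5

With at most 1 per week and 5 work items, at least 5 weeks are needed.
5 works (last occupied week: week 5): for example Scope -> week 3; Launch -> week 2; Draft -> week 1; Spec -> week 4; Prototype -> week 5.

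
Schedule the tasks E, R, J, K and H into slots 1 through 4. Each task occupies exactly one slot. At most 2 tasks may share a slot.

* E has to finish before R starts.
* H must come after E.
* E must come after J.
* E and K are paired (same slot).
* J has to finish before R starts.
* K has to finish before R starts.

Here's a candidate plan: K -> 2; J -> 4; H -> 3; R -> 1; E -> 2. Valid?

No. J has to finish before R starts is not satisfied.

At most 2 tasks may share a slot — holds.
E must come after J — violated.
H must come after E — holds.
E and K are paired (same slot) — holds.
K has to finish before R starts — violated.
E has to finish before R starts — violated.
J has to finish before R starts — violated.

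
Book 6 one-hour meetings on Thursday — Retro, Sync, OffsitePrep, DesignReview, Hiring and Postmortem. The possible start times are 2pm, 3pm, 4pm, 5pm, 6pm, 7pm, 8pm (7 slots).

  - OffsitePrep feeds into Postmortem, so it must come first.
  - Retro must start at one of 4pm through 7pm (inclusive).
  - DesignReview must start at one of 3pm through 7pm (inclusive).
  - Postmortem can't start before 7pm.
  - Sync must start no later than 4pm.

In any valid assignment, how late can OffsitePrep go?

7pm

Downstream work caps OffsitePrep at 7pm.
OffsitePrep at 7pm is achievable: Postmortem in 8pm, Sync in 2pm, OffsitePrep in 7pm, Hiring in 2pm, Retro in 4pm, DesignReview in 3pm.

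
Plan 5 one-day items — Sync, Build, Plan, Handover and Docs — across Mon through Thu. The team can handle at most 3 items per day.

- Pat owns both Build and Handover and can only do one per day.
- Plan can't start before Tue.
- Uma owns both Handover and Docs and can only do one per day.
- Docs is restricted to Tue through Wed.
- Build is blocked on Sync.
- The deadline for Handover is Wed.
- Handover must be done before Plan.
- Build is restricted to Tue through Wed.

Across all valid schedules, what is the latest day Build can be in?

Build is available from Tue; Build's own window allows nothing later than Wed.
Build at Wed is achievable: Plan=Tue, Docs=Tue, Handover=Mon, Build=Wed, Sync=Mon.

Wed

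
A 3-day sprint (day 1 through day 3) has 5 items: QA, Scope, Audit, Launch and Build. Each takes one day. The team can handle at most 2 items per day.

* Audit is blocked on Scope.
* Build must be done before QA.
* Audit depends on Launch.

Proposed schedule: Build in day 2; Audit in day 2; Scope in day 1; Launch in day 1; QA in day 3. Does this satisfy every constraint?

Valid

Audit depends on Launch — holds.
Build must be done before QA — holds.
The team can handle at most 2 items per day — holds.
Audit is blocked on Scope — holds.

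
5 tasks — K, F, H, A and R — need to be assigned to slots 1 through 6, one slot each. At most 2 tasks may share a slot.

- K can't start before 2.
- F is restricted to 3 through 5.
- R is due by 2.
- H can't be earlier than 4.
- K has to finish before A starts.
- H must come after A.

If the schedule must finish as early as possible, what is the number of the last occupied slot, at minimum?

The precedence chain requires at least 3 distinct slots.
With at most 2 per slot and 5 tasks, at least 3 slots are needed.
H can't be placed before 4, so the schedule must run through at least slot 4.
4 works (last occupied slot: 4): for example K -> 2; H -> 4; F -> 3; R -> 1; A -> 3.

4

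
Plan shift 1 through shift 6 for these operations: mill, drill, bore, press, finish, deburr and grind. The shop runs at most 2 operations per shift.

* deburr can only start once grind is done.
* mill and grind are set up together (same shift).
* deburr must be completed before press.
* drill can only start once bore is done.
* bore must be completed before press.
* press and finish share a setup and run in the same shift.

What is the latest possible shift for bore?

shift 4

Downstream work caps bore at shift 5.
bore at shift 4 is achievable: grind=shift 1, bore=shift 4, mill=shift 1, press=shift 5, deburr=shift 2, drill=shift 6, finish=shift 5.
Nothing later works — the capacity limit rule out every shift after shift 4.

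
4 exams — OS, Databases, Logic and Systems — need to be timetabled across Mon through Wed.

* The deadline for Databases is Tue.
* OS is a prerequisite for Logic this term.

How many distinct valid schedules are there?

18

Splitting on OS: it can be Mon (12), Tue (6). Listing each branch's schedules as (Databases, Logic, Systems):
OS=Mon: (Mon,Tue,Mon) (Mon,Tue,Tue) (Mon,Tue,Wed) (Mon,Wed,Mon) (Mon,Wed,Tue) (Mon,Wed,Wed) (Tue,Tue,Mon) (Tue,Tue,Tue) (Tue,Tue,Wed) (Tue,Wed,Mon) (Tue,Wed,Tue) (Tue,Wed,Wed) — 12.
OS=Tue: (Mon,Wed,Mon) (Mon,Wed,Tue) (Mon,Wed,Wed) (Tue,Wed,Mon) (Tue,Wed,Tue) (Tue,Wed,Wed) — 6.
Summing: 12 + 6 = 18.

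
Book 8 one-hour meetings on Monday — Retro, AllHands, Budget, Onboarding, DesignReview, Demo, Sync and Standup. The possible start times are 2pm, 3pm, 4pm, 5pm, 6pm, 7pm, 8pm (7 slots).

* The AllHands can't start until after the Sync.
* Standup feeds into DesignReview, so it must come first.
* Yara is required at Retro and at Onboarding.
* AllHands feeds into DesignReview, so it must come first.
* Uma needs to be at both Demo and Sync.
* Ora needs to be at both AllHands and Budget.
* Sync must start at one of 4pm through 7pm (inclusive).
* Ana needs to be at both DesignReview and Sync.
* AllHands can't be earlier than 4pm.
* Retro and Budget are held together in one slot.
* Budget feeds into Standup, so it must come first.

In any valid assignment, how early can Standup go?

Precedence pushes Standup to at least 3pm; downstream work caps Standup at 7pm.
Standup at 3pm is achievable: Demo -> 2pm, Onboarding -> 3pm, AllHands -> 5pm, DesignReview -> 6pm, Retro -> 2pm, Budget -> 2pm, Sync -> 4pm, Standup -> 3pm.

3pm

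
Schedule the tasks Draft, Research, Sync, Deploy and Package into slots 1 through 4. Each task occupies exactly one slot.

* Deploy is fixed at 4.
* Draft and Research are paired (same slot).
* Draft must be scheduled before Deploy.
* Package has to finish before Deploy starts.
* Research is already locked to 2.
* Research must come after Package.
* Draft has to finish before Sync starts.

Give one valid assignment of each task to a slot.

Deploy -> 4; Sync -> 3; Draft -> 2; Research -> 2; Package -> 1

Checking: Draft(2) before Sync(3); Package(1) before Research(2); Draft(2) before Deploy(4); Package(1) before Deploy(4); Draft = Research = 2; Research=2 in [2,2]; Deploy=4 in [4,4].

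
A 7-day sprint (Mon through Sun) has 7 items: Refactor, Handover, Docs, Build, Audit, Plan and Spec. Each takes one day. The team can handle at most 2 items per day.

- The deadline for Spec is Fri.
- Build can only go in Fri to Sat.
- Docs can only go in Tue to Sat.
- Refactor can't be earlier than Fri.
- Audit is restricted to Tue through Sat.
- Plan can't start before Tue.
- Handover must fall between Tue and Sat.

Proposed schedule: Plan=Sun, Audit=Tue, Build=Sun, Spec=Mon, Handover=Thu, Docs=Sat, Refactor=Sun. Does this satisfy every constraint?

The deadline for Spec is Fri — holds.
Plan can't start before Tue — holds.
The team can handle at most 2 items per day — violated.
Audit is restricted to Tue through Sat — holds.
Handover must fall between Tue and Sat — holds.
Docs can only go in Tue to Sat — holds.
Refactor can't be earlier than Fri — holds.
Build can only go in Fri to Sat — violated.

No — it violates: The team can handle at most 2 items per day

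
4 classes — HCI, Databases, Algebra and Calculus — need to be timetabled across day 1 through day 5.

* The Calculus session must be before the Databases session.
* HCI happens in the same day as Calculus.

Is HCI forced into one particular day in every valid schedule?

HCI can be day 1 (e.g. HCI in day 1; Algebra in day 1; Calculus in day 1; Databases in day 2) or day 2 (e.g. HCI -> day 2, Algebra -> day 1, Calculus -> day 2, Databases -> day 3).

No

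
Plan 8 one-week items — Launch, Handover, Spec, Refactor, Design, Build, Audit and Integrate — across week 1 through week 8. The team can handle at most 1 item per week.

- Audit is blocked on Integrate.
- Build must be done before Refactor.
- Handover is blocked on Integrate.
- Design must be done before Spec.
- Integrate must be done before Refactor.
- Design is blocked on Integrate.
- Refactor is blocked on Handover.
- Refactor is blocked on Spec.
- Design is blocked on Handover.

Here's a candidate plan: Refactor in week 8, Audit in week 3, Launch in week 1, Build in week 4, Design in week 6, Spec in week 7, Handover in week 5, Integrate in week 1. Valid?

Integrate must be done before Refactor — holds.
Refactor is blocked on Handover — holds.
Handover is blocked on Integrate — holds.
Audit is blocked on Integrate — holds.
Build must be done before Refactor — holds.
The team can handle at most 1 item per week — violated.
Refactor is blocked on Spec — holds.
Design is blocked on Handover — holds.
Design must be done before Spec — holds.
Design is blocked on Integrate — holds.

No — it violates: The team can handle at most 1 item per week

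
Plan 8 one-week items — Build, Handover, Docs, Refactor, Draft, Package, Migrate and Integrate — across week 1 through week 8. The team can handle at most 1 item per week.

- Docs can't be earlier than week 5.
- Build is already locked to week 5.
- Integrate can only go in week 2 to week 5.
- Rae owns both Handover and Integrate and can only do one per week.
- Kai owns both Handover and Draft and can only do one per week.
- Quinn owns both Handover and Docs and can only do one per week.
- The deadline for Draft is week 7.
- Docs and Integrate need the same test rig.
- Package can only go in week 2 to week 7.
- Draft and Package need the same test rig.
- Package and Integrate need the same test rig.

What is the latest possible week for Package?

Package is available from week 2; Package's own window allows nothing later than week 7.
Package at week 7 is achievable: Draft in week 1; Build in week 5; Integrate in week 2; Package in week 7; Handover in week 3; Docs in week 6; Migrate in week 8; Refactor in week 4.

week 7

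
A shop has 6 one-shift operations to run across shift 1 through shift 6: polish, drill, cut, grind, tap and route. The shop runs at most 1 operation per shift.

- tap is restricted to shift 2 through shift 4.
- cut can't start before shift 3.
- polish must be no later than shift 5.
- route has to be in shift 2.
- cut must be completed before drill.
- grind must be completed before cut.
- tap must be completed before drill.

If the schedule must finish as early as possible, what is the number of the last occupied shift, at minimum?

shift 6

The precedence chain requires at least 3 distinct shifts.
With at most 1 per shift and 6 operations, at least 6 shifts are needed.
Propagating the time windows through the other constraints, drill can't land before shift 4, so the schedule must run through at least shift 4.
6 works (last occupied shift: shift 6): for example drill in shift 6; grind in shift 1; cut in shift 4; polish in shift 5; route in shift 2; tap in shift 3.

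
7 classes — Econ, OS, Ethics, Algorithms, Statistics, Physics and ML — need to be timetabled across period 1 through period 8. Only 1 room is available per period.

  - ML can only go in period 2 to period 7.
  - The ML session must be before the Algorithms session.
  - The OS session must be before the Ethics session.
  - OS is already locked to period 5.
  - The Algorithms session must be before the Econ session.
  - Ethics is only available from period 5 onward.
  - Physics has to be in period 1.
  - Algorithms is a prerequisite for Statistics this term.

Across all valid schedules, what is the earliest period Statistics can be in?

period 4

Precedence pushes Statistics to at least period 4.
Statistics at period 4 is achievable: Econ -> period 7, Algorithms -> period 3, Statistics -> period 4, Physics -> period 1, OS -> period 5, ML -> period 2, Ethics -> period 6.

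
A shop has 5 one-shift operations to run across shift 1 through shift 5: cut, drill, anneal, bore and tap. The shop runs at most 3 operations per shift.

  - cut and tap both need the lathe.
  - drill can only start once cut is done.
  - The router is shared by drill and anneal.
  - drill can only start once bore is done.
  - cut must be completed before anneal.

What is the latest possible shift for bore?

shift 4

Downstream work caps bore at shift 4.
bore at shift 4 is achievable: anneal in shift 2, bore in shift 4, tap in shift 2, cut in shift 1, drill in shift 5.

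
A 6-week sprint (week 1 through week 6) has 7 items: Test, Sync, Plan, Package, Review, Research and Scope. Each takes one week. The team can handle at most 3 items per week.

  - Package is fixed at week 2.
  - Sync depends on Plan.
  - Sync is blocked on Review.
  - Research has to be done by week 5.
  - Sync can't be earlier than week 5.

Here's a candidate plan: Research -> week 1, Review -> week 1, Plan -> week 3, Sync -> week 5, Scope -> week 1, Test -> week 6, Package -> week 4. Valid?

No — it violates: Package is fixed at week 2

Research has to be done by week 5 — holds.
Sync is blocked on Review — holds.
Sync depends on Plan — holds.
The team can handle at most 3 items per week — holds.
Sync can't be earlier than week 5 — holds.
Package is fixed at week 2 — violated.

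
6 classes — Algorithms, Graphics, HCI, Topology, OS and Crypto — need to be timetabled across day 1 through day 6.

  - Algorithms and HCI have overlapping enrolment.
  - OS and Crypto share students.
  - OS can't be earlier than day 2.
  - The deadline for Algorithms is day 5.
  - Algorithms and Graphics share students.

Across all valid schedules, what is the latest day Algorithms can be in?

day 5

Algorithms's own window allows nothing later than day 5.
Algorithms at day 5 is achievable: Graphics in day 1, Algorithms in day 5, Crypto in day 1, Topology in day 1, HCI in day 1, OS in day 2.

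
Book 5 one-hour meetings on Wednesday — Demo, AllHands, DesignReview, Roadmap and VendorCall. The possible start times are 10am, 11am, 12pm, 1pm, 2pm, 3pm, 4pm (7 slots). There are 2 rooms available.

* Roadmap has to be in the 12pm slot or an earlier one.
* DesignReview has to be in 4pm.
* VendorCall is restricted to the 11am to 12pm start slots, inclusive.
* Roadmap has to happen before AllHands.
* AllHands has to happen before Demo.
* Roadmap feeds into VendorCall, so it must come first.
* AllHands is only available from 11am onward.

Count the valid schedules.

Splitting on Demo: it can be 12pm (2), 1pm (5), 2pm (8), 3pm (11), 4pm (14). Listing each branch's schedules as (AllHands, DesignReview, Roadmap, VendorCall):
Demo=12pm: (11am,4pm,10am,11am) (11am,4pm,10am,12pm) — 2.
Demo=1pm: (11am,4pm,10am,11am) (11am,4pm,10am,12pm) (12pm,4pm,10am,11am) (12pm,4pm,10am,12pm) (12pm,4pm,11am,12pm) — 5.
Demo=2pm: (11am,4pm,10am,11am) (11am,4pm,10am,12pm) (12pm,4pm,10am,11am) (12pm,4pm,10am,12pm) (12pm,4pm,11am,12pm) (1pm,4pm,10am,11am) (1pm,4pm,10am,12pm) (1pm,4pm,11am,12pm) — 8.
Demo=3pm: (11am,4pm,10am,11am) (11am,4pm,10am,12pm) (12pm,4pm,10am,11am) (12pm,4pm,10am,12pm) (12pm,4pm,11am,12pm) (1pm,4pm,10am,11am) (1pm,4pm,10am,12pm) (1pm,4pm,11am,12pm) (2pm,4pm,10am,11am) (2pm,4pm,10am,12pm) (2pm,4pm,11am,12pm) — 11.
Demo=4pm: (11am,4pm,10am,11am) (11am,4pm,10am,12pm) (12pm,4pm,10am,11am) (12pm,4pm,10am,12pm) (12pm,4pm,11am,12pm) (1pm,4pm,10am,11am) (1pm,4pm,10am,12pm) (1pm,4pm,11am,12pm) (2pm,4pm,10am,11am) (2pm,4pm,10am,12pm) (2pm,4pm,11am,12pm) (3pm,4pm,10am,11am) (3pm,4pm,10am,12pm) (3pm,4pm,11am,12pm) — 14.
Summing: 2 + 5 + 8 + 11 + 14 = 40.

40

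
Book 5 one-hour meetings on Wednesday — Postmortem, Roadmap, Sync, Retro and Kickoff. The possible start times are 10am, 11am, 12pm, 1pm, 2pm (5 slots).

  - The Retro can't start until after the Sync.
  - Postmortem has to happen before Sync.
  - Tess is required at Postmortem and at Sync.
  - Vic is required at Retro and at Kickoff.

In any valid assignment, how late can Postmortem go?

12pm

Downstream work caps Postmortem at 12pm.
Postmortem at 12pm is achievable: Kickoff in 10am, Retro in 2pm, Postmortem in 12pm, Sync in 1pm, Roadmap in 10am.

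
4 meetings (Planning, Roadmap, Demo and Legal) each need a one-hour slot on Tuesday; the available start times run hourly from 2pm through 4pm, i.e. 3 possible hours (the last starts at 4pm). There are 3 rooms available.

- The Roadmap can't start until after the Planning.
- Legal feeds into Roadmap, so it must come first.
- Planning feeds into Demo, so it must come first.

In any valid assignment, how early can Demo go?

Precedence pushes Demo to at least 3pm.
Demo at 3pm is achievable: Legal in 2pm; Roadmap in 3pm; Demo in 3pm; Planning in 2pm.

3pm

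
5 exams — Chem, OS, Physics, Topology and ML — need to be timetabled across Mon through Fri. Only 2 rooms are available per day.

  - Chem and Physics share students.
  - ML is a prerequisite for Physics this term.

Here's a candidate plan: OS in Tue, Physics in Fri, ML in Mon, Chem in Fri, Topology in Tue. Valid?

Chem and Physics share students — violated.
ML is a prerequisite for Physics this term — holds.
Only 2 rooms are available per day — holds.

No — it violates: Chem and Physics share students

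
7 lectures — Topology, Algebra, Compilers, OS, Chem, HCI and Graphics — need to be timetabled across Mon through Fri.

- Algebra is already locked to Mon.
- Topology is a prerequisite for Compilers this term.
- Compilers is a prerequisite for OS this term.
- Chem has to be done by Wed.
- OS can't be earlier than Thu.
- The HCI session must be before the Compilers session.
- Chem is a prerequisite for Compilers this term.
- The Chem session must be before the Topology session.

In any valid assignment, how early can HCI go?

Downstream work caps HCI at Wed.
HCI at Mon is achievable: HCI -> Mon, Chem -> Mon, Topology -> Tue, Compilers -> Wed, OS -> Thu, Algebra -> Mon, Graphics -> Mon.

Mon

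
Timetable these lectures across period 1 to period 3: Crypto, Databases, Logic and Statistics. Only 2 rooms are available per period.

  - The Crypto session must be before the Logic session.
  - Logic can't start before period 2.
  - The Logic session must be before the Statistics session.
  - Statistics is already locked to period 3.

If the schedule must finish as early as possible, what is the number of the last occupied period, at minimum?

The precedence chain requires at least 3 distinct periods.
With at most 2 per period and 4 lectures, at least 2 periods are needed.
3 works (last occupied period: period 3): for example Databases=period 1, Crypto=period 1, Logic=period 2, Statistics=period 3.

3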